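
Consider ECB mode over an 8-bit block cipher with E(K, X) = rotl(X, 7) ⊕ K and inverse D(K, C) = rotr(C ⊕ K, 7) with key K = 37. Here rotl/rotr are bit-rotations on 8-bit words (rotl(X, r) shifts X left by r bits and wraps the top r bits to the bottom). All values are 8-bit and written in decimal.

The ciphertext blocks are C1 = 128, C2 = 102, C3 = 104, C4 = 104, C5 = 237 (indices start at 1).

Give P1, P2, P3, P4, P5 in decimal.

ECB decryption: P_i = D(K, C_i).
P1: D(K, 128) = 75.
P2: D(K, 102) = 134.
P3: D(K, 104) = 154.
P4: D(K, 104) = 154.
P5: D(K, 237) = 145.

P1 = 75, P2 = 134, P3 = 154, P4 = 154, P5 = 145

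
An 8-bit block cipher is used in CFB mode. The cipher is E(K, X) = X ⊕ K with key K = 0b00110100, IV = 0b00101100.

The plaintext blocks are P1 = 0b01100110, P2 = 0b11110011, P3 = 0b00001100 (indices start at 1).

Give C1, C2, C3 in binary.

CFB encryption: C_i = P_i ⊕ E(K, C_{i−1}), with C_{0} = IV.
C1: E(K, 0b00101100) = 0b00011000; 0b01100110 ⊕ 0b00011000 = 0b01111110.
C2: E(K, 0b01111110) = 0b01001010; 0b11110011 ⊕ 0b01001010 = 0b10111001.
C3: E(K, 0b10111001) = 0b10001101; 0b00001100 ⊕ 0b10001101 = 0b10000001.

C1 = 0b01111110, C2 = 0b10111001, C3 = 0b10000001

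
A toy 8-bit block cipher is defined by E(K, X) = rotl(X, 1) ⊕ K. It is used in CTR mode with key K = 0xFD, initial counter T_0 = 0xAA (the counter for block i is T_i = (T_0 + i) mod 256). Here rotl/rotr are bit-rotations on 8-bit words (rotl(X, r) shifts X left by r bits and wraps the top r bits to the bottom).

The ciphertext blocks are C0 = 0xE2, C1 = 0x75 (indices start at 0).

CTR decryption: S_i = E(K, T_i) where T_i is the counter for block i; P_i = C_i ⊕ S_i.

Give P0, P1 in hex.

P0 = 0x4A, P1 = 0xDF

P0: T = 0xAA, S = E(K, T) = 0xA8; 0xE2 ⊕ 0xA8 = 0x4A.
P1: T = 0xAB, S = E(K, T) = 0xAA; 0x75 ⊕ 0xAA = 0xDF.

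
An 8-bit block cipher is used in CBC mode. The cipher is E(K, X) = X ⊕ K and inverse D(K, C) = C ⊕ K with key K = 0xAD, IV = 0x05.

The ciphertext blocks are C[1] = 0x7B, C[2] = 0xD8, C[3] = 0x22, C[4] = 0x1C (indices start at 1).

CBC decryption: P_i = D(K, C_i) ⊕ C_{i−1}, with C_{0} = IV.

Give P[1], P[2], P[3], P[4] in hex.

P[1]: D(K, 0x7B) = 0xD6; 0xD6 ⊕ 0x05 = 0xD3.
P[2]: D(K, 0xD8) = 0x75; 0x75 ⊕ 0x7B = 0x0E.
P[3]: D(K, 0x22) = 0x8F; 0x8F ⊕ 0xD8 = 0x57.
P[4]: D(K, 0x1C) = 0xB1; 0xB1 ⊕ 0x22 = 0x93.

P[1] = 0xD3, P[2] = 0x0E, P[3] = 0x57, P[4] = 0x93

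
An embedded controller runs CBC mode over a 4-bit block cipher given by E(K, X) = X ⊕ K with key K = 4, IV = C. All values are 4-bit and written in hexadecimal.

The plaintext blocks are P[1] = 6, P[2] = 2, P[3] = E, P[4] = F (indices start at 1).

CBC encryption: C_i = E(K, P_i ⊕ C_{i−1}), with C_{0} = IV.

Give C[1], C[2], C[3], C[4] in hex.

C[1] = E, C[2] = 8, C[3] = 2, C[4] = 9

C[1]: P[1] ⊕ C = A; E(K, A) = E.
C[2]: P[2] ⊕ E = C; E(K, C) = 8.
C[3]: P[3] ⊕ 8 = 6; E(K, 6) = 2.
C[4]: P[4] ⊕ 2 = D; E(K, D) = 9.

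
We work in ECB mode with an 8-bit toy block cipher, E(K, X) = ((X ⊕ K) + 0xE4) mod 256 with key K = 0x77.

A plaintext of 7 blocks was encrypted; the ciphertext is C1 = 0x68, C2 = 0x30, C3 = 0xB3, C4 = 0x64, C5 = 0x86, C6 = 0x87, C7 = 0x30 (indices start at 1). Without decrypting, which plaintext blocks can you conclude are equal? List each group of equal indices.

P2 = P7

ECB encrypts each block independently with the same key, so equal ciphertext blocks imply equal plaintext blocks.
C2 = C7 = 0x30, so P2 = P7.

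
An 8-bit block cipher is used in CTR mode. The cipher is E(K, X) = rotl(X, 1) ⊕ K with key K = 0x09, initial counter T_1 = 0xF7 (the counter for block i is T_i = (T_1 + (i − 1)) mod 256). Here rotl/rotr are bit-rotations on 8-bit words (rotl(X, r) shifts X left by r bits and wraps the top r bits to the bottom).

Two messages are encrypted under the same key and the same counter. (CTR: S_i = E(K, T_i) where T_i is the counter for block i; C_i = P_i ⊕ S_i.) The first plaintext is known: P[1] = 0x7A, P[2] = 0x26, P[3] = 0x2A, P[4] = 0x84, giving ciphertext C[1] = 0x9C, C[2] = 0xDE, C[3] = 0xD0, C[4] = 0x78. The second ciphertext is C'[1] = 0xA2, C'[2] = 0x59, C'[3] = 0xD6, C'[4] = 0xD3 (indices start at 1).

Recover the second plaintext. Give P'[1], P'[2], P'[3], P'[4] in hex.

In CTR with a reused counter, both messages share the same keystream S_i, so C_i ⊕ C'_i = P_i ⊕ P'_i and thus P'_i = P_i ⊕ C_i ⊕ C'_i.
P'[1]: 0x7A ⊕ 0x9C ⊕ 0xA2 = 0x44.
P'[2]: 0x26 ⊕ 0xDE ⊕ 0x59 = 0xA1.
P'[3]: 0x2A ⊕ 0xD0 ⊕ 0xD6 = 0x2C.
P'[4]: 0x84 ⊕ 0x78 ⊕ 0xD3 = 0x2F.

P'[1] = 0x44, P'[2] = 0xA1, P'[3] = 0x2C, P'[4] = 0x2F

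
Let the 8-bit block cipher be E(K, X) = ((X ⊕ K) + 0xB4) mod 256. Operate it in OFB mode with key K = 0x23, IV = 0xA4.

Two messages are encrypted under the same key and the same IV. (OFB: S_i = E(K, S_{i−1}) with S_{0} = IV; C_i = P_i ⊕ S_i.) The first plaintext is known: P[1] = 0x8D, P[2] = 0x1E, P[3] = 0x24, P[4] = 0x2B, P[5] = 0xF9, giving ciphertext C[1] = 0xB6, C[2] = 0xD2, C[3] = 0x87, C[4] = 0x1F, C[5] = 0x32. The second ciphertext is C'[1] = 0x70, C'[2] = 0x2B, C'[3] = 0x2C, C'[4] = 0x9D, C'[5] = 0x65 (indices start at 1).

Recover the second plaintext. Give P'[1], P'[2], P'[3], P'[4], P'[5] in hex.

In OFB with a reused IV, both messages share the same keystream S_i, so C_i ⊕ C'_i = P_i ⊕ P'_i and thus P'_i = P_i ⊕ C_i ⊕ C'_i.
P'[1]: 0x8D ⊕ 0xB6 ⊕ 0x70 = 0x4B.
P'[2]: 0x1E ⊕ 0xD2 ⊕ 0x2B = 0xE7.
P'[3]: 0x24 ⊕ 0x87 ⊕ 0x2C = 0x8F.
P'[4]: 0x2B ⊕ 0x1F ⊕ 0x9D = 0xA9.
P'[5]: 0xF9 ⊕ 0x32 ⊕ 0x65 = 0xAE.

P'[1] = 0x4B, P'[2] = 0xE7, P'[3] = 0x8F, P'[4] = 0xA9, P'[5] = 0xAE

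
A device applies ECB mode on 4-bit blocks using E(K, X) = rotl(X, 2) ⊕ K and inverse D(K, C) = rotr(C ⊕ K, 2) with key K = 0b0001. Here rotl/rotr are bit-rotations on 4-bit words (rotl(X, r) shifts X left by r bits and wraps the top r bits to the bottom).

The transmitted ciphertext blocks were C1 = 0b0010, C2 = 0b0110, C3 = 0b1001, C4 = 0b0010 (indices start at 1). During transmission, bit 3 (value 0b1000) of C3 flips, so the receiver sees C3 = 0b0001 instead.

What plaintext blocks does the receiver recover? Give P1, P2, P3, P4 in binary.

P1 = 0b1100, P2 = 0b1101, P3 = 0b0000, P4 = 0b1100

ECB decryption: P_i = D(K, C_i).
Only C3 changed, to 0b0001. In ECB, a change in C_i affects only P_i. Decrypting the received ciphertext:
P1: D(K, 0b0010) = 0b1100.
P2: D(K, 0b0110) = 0b1101.
P3: D(K, 0b0001) = 0b0000.
P4: D(K, 0b0010) = 0b1100.
Blocks that differ from the original plaintext: P3.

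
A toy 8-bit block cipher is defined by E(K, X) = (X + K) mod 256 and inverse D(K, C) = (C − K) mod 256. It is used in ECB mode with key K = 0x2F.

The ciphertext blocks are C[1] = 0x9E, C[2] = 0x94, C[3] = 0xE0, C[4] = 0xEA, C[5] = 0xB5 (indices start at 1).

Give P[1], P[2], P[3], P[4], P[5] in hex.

P[1] = 0x6F, P[2] = 0x65, P[3] = 0xB1, P[4] = 0xBB, P[5] = 0x86

ECB decryption: P_i = D(K, C_i).
P[1]: D(K, 0x9E) = 0x6F.
P[2]: D(K, 0x94) = 0x65.
P[3]: D(K, 0xE0) = 0xB1.
P[4]: D(K, 0xEA) = 0xBB.
P[5]: D(K, 0xB5) = 0x86.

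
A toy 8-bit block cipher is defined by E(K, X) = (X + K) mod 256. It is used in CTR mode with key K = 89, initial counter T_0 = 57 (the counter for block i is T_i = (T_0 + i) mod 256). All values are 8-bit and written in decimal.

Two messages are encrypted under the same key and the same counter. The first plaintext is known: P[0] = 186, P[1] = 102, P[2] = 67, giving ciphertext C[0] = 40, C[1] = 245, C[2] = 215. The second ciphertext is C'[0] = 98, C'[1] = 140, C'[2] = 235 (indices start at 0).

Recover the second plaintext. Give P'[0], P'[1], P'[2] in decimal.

P'[0] = 240, P'[1] = 31, P'[2] = 127

In CTR with a reused counter, both messages share the same keystream S_i, so C_i ⊕ C'_i = P_i ⊕ P'_i and thus P'_i = P_i ⊕ C_i ⊕ C'_i.
P'[0]: 186 ⊕ 40 ⊕ 98 = 240.
P'[1]: 102 ⊕ 245 ⊕ 140 = 31.
P'[2]: 67 ⊕ 215 ⊕ 235 = 127.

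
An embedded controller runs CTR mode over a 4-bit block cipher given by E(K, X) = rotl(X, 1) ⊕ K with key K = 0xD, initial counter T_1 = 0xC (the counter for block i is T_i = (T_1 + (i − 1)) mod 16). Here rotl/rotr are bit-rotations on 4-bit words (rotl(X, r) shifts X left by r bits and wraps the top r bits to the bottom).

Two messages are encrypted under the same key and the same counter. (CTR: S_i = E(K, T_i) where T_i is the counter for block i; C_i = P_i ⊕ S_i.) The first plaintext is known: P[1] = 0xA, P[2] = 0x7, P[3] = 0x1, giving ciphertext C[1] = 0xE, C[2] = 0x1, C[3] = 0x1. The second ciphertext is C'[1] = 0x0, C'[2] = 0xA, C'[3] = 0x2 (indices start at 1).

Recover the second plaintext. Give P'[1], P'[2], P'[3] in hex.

P'[1] = 0x4, P'[2] = 0xC, P'[3] = 0x2

In CTR with a reused counter, both messages share the same keystream S_i, so C_i ⊕ C'_i = P_i ⊕ P'_i and thus P'_i = P_i ⊕ C_i ⊕ C'_i.
P'[1]: 0xA ⊕ 0xE ⊕ 0x0 = 0x4.
P'[2]: 0x7 ⊕ 0x1 ⊕ 0xA = 0xC.
P'[3]: 0x1 ⊕ 0x1 ⊕ 0x2 = 0x2.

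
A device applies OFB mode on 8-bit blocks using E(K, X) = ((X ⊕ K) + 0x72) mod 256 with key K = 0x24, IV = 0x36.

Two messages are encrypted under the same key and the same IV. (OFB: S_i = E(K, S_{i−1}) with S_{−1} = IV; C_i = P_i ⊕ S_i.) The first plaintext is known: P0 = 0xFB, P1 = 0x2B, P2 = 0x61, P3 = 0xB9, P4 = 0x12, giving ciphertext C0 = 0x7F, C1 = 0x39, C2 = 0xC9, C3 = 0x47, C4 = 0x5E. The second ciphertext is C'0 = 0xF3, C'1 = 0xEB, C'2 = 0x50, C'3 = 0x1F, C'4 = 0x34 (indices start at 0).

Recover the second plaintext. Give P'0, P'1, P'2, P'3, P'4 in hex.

In OFB with a reused IV, both messages share the same keystream S_i, so C_i ⊕ C'_i = P_i ⊕ P'_i and thus P'_i = P_i ⊕ C_i ⊕ C'_i.
P'0: 0xFB ⊕ 0x7F ⊕ 0xF3 = 0x77.
P'1: 0x2B ⊕ 0x39 ⊕ 0xEB = 0xF9.
P'2: 0x61 ⊕ 0xC9 ⊕ 0x50 = 0xF8.
P'3: 0xB9 ⊕ 0x47 ⊕ 0x1F = 0xE1.
P'4: 0x12 ⊕ 0x5E ⊕ 0x34 = 0x78.

P'0 = 0x77, P'1 = 0xF9, P'2 = 0xF8, P'3 = 0xE1, P'4 = 0x78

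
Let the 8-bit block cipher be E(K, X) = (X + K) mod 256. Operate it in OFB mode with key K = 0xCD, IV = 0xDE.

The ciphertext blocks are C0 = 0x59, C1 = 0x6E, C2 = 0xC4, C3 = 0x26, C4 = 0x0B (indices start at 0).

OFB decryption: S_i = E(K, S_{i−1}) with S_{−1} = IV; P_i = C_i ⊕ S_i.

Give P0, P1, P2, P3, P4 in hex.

P0 = 0xF2, P1 = 0x16, P2 = 0x81, P3 = 0x34, P4 = 0xD4

P0: S = E(K, 0xDE) = 0xAB; 0x59 ⊕ 0xAB = 0xF2.
P1: S = E(K, 0xAB) = 0x78; 0x6E ⊕ 0x78 = 0x16.
P2: S = E(K, 0x78) = 0x45; 0xC4 ⊕ 0x45 = 0x81.
P3: S = E(K, 0x45) = 0x12; 0x26 ⊕ 0x12 = 0x34.
P4: S = E(K, 0x12) = 0xDF; 0x0B ⊕ 0xDF = 0xD4.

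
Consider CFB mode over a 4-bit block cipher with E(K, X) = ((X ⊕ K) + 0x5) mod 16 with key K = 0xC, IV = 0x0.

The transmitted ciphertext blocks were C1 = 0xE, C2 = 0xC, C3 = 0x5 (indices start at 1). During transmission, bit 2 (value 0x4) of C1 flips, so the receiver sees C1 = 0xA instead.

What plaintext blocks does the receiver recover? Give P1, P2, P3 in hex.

P1 = 0xB, P2 = 0x7, P3 = 0x0

CFB decryption: P_i = C_i ⊕ E(K, C_{i−1}), with C_{0} = IV.
Only C1 changed, to 0xA. In CFB, a change in C_i flips the same bit in P_i and garbles P_{i+1}. Decrypting the received ciphertext:
P1: E(K, 0x0) = 0x1; 0xA ⊕ 0x1 = 0xB.
P2: E(K, 0xA) = 0xB; 0xC ⊕ 0xB = 0x7.
P3: E(K, 0xC) = 0x5; 0x5 ⊕ 0x5 = 0x0.
Blocks that differ from the original plaintext: P1, P2.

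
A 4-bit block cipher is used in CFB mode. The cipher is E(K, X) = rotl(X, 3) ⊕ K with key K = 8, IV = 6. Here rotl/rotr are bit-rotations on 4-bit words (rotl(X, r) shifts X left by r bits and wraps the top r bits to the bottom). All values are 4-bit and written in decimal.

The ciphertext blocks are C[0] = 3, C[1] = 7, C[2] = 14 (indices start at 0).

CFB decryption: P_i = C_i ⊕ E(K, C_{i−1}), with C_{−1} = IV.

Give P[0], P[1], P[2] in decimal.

P[0]: E(K, 6) = 11; 3 ⊕ 11 = 8.
P[1]: E(K, 3) = 1; 7 ⊕ 1 = 6.
P[2]: E(K, 7) = 3; 14 ⊕ 3 = 13.

P[0] = 8, P[1] = 6, P[2] = 13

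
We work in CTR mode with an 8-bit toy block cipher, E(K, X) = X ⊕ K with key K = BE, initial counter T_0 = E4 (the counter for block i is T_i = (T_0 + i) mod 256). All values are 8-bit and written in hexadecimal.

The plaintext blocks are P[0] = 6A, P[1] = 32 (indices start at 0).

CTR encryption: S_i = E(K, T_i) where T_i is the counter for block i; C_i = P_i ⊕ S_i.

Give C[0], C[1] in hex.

C[0]: T = E4, S = E(K, T) = 5A; 6A ⊕ 5A = 30.
C[1]: T = E5, S = E(K, T) = 5B; 32 ⊕ 5B = 69.

C[0] = 30, C[1] = 69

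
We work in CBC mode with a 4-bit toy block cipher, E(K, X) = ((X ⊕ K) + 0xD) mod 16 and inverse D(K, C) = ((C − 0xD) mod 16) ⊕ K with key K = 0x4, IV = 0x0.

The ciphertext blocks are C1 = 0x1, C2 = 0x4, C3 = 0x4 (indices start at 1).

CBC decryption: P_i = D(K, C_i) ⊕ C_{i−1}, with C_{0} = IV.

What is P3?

P3 = 0x7

P3: D(K, 0x4) = 0x3; 0x3 ⊕ 0x4 = 0x7.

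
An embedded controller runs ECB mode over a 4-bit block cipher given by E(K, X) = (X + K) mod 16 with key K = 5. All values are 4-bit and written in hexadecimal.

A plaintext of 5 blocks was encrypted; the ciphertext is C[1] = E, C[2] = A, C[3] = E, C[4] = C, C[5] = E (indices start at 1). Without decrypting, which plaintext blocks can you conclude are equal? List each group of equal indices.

P[1] = P[3] = P[5]

ECB encrypts each block independently with the same key, so equal ciphertext blocks imply equal plaintext blocks.
C[1] = C[3] = C[5] = E, so P[1] = P[3] = P[5].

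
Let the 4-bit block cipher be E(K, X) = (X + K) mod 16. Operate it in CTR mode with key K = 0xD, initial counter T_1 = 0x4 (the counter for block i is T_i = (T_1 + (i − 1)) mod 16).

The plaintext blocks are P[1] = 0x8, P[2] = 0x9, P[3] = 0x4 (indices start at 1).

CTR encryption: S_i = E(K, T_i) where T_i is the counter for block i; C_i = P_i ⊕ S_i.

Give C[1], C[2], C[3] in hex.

C[1] = 0x9, C[2] = 0xB, C[3] = 0x7

C[1]: T = 0x4, S = E(K, T) = 0x1; 0x8 ⊕ 0x1 = 0x9.
C[2]: T = 0x5, S = E(K, T) = 0x2; 0x9 ⊕ 0x2 = 0xB.
C[3]: T = 0x6, S = E(K, T) = 0x3; 0x4 ⊕ 0x3 = 0x7.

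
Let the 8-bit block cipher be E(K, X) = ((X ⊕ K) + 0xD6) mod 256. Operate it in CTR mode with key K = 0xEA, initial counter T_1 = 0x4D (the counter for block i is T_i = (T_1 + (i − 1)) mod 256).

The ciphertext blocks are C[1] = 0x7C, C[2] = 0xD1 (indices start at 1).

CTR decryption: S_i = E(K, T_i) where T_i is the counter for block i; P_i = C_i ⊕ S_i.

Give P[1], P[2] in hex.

P[1]: T = 0x4D, S = E(K, T) = 0x7D; 0x7C ⊕ 0x7D = 0x01.
P[2]: T = 0x4E, S = E(K, T) = 0x7A; 0xD1 ⊕ 0x7A = 0xAB.

P[1] = 0x01, P[2] = 0xAB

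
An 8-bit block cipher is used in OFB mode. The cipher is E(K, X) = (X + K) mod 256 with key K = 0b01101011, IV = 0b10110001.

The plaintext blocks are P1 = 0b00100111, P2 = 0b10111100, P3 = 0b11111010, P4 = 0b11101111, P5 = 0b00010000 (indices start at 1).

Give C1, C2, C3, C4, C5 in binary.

C1 = 0b00111011, C2 = 0b00111011, C3 = 0b00001000, C4 = 0b10110010, C5 = 0b11011000

OFB encryption: S_i = E(K, S_{i−1}) with S_{0} = IV; C_i = P_i ⊕ S_i.
C1: S = E(K, 0b10110001) = 0b00011100; 0b00100111 ⊕ 0b00011100 = 0b00111011.
C2: S = E(K, 0b00011100) = 0b10000111; 0b10111100 ⊕ 0b10000111 = 0b00111011.
C3: S = E(K, 0b10000111) = 0b11110010; 0b11111010 ⊕ 0b11110010 = 0b00001000.
C4: S = E(K, 0b11110010) = 0b01011101; 0b11101111 ⊕ 0b01011101 = 0b10110010.
C5: S = E(K, 0b01011101) = 0b11001000; 0b00010000 ⊕ 0b11001000 = 0b11011000.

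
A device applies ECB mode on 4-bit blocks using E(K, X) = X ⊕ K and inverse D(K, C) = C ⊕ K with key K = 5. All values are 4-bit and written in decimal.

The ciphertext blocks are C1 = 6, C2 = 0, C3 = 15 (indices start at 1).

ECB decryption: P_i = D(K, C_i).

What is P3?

P3 = 10

P3: D(K, 15) = 10.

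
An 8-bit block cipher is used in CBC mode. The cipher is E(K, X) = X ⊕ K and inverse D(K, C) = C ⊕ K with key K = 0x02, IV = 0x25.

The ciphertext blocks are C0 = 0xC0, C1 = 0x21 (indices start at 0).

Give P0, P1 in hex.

CBC decryption: P_i = D(K, C_i) ⊕ C_{i−1}, with C_{−1} = IV.
P0: D(K, 0xC0) = 0xC2; 0xC2 ⊕ 0x25 = 0xE7.
P1: D(K, 0x21) = 0x23; 0x23 ⊕ 0xC0 = 0xE3.

P0 = 0xE7, P1 = 0xE3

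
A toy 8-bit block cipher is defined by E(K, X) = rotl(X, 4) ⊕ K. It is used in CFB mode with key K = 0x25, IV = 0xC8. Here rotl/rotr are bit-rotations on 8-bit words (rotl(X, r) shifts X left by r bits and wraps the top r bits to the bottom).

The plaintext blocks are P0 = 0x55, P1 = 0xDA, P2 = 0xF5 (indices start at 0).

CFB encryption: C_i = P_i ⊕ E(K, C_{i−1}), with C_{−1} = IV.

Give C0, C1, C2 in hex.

C0 = 0xFC, C1 = 0x30, C2 = 0xD3

C0: E(K, 0xC8) = 0xA9; 0x55 ⊕ 0xA9 = 0xFC.
C1: E(K, 0xFC) = 0xEA; 0xDA ⊕ 0xEA = 0x30.
C2: E(K, 0x30) = 0x26; 0xF5 ⊕ 0x26 = 0xD3.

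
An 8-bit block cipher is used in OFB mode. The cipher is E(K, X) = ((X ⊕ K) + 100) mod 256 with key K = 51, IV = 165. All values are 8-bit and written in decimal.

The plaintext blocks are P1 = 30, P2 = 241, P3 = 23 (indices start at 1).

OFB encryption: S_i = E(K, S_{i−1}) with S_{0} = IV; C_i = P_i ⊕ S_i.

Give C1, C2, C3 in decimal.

C1 = 228, C2 = 220, C3 = 149

C1: S = E(K, 165) = 250; 30 ⊕ 250 = 228.
C2: S = E(K, 250) = 45; 241 ⊕ 45 = 220.
C3: S = E(K, 45) = 130; 23 ⊕ 130 = 149.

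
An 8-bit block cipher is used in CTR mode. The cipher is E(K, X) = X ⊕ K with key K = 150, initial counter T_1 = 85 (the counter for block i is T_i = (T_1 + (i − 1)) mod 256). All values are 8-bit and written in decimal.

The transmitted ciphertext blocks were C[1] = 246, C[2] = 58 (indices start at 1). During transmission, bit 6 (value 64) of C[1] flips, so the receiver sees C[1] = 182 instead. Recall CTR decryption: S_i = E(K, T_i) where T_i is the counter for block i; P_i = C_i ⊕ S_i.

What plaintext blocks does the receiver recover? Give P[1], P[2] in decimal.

P[1] = 117, P[2] = 250

Only C[1] changed, to 182. In CTR, a change in C_i flips the same bit in P_i only; the keystream is unaffected. Decrypting the received ciphertext:
P[1]: T = 85, S = E(K, T) = 195; 182 ⊕ 195 = 117.
P[2]: T = 86, S = E(K, T) = 192; 58 ⊕ 192 = 250.
Blocks that differ from the original plaintext: P[1].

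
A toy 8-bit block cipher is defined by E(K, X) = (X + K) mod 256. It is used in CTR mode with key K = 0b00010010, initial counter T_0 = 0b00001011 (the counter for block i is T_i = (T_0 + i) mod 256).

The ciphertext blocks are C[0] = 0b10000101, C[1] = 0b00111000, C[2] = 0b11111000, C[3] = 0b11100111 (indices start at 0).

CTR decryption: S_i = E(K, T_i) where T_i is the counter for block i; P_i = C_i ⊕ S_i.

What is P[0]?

P[0]: T = 0b00001011, S = E(K, T) = 0b00011101; 0b10000101 ⊕ 0b00011101 = 0b10011000.

P[0] = 0b10011000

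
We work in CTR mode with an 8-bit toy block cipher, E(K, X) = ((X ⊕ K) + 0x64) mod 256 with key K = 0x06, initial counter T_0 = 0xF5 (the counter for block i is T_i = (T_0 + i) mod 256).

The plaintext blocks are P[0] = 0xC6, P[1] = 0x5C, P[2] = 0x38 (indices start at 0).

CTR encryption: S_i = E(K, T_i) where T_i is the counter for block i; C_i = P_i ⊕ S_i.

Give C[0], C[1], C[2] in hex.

C[0]: T = 0xF5, S = E(K, T) = 0x57; 0xC6 ⊕ 0x57 = 0x91.
C[1]: T = 0xF6, S = E(K, T) = 0x54; 0x5C ⊕ 0x54 = 0x08.
C[2]: T = 0xF7, S = E(K, T) = 0x55; 0x38 ⊕ 0x55 = 0x6D.

C[0] = 0x91, C[1] = 0x08, C[2] = 0x6D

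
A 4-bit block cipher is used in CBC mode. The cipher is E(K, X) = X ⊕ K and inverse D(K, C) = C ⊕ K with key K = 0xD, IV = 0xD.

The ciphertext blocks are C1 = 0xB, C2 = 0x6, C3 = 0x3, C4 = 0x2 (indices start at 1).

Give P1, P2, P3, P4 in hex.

CBC decryption: P_i = D(K, C_i) ⊕ C_{i−1}, with C_{0} = IV.
P1: D(K, 0xB) = 0x6; 0x6 ⊕ 0xD = 0xB.
P2: D(K, 0x6) = 0xB; 0xB ⊕ 0xB = 0x0.
P3: D(K, 0x3) = 0xE; 0xE ⊕ 0x6 = 0x8.
P4: D(K, 0x2) = 0xF; 0xF ⊕ 0x3 = 0xC.

P1 = 0xB, P2 = 0x0, P3 = 0x8, P4 = 0xC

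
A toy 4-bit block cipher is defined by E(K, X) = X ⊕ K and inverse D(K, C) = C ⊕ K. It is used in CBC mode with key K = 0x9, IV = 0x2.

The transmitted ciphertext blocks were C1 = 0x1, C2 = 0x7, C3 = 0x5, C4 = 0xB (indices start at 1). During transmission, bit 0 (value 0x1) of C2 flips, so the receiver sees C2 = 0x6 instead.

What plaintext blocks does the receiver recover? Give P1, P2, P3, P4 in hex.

CBC decryption: P_i = D(K, C_i) ⊕ C_{i−1}, with C_{0} = IV.
Only C2 changed, to 0x6. In CBC, a change in C_i garbles P_i and flips the same bit in P_{i+1}. Decrypting the received ciphertext:
P1: D(K, 0x1) = 0x8; 0x8 ⊕ 0x2 = 0xA.
P2: D(K, 0x6) = 0xF; 0xF ⊕ 0x1 = 0xE.
P3: D(K, 0x5) = 0xC; 0xC ⊕ 0x6 = 0xA.
P4: D(K, 0xB) = 0x2; 0x2 ⊕ 0x5 = 0x7.
Blocks that differ from the original plaintext: P2, P3.

P1 = 0xA, P2 = 0xE, P3 = 0xA, P4 = 0x7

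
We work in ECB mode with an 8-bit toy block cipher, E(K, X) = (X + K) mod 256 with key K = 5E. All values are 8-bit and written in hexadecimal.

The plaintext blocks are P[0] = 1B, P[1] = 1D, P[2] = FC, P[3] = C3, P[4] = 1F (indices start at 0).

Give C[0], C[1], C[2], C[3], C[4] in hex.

C[0] = 79, C[1] = 7B, C[2] = 5A, C[3] = 21, C[4] = 7D

ECB encryption: C_i = E(K, P_i).
C[0]: E(K, 1B) = 79.
C[1]: E(K, 1D) = 7B.
C[2]: E(K, FC) = 5A.
C[3]: E(K, C3) = 21.
C[4]: E(K, 1F) = 7D.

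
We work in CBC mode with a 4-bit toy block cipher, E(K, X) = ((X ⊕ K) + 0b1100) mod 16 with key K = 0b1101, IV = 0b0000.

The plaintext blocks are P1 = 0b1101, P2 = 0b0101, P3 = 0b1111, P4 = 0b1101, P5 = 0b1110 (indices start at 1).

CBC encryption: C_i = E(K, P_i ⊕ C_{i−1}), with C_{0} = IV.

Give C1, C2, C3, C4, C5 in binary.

C1: P1 ⊕ 0b0000 = 0b1101; E(K, 0b1101) = 0b1100.
C2: P2 ⊕ 0b1100 = 0b1001; E(K, 0b1001) = 0b0000.
C3: P3 ⊕ 0b0000 = 0b1111; E(K, 0b1111) = 0b1110.
C4: P4 ⊕ 0b1110 = 0b0011; E(K, 0b0011) = 0b1010.
C5: P5 ⊕ 0b1010 = 0b0100; E(K, 0b0100) = 0b0101.

C1 = 0b1100, C2 = 0b0000, C3 = 0b1110, C4 = 0b1010, C5 = 0b0101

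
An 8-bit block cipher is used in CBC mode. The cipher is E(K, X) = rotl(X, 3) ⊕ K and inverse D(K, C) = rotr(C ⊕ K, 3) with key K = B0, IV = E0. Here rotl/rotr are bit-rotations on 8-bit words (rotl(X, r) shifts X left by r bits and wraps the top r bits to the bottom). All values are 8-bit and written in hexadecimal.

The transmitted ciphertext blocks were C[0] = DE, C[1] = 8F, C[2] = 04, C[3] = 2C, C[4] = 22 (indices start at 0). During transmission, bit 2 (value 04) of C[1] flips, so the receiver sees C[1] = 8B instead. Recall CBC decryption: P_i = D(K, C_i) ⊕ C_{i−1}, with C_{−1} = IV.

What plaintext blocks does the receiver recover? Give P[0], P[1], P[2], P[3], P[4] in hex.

P[0] = 2D, P[1] = B9, P[2] = 1D, P[3] = 97, P[4] = 7E

Only C[1] changed, to 8B. In CBC, a change in C_i garbles P_i and flips the same bit in P_{i+1}. Decrypting the received ciphertext:
P[0]: D(K, DE) = CD; CD ⊕ E0 = 2D.
P[1]: D(K, 8B) = 67; 67 ⊕ DE = B9.
P[2]: D(K, 04) = 96; 96 ⊕ 8B = 1D.
P[3]: D(K, 2C) = 93; 93 ⊕ 04 = 97.
P[4]: D(K, 22) = 52; 52 ⊕ 2C = 7E.
Blocks that differ from the original plaintext: P[1], P[2].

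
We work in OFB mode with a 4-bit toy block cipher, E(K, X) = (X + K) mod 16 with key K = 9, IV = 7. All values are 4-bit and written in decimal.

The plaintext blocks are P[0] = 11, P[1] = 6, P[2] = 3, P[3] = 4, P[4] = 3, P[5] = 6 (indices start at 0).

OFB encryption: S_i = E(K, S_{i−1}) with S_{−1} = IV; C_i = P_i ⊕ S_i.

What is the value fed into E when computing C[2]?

9

C[0]: S = E(K, 7) = 0; 11 ⊕ 0 = 11.
C[1]: S = E(K, 0) = 9; 6 ⊕ 9 = 15.
C[2]: S = E(K, 9) = 2; 3 ⊕ 2 = 1.
So the input to E for block [2] is 9.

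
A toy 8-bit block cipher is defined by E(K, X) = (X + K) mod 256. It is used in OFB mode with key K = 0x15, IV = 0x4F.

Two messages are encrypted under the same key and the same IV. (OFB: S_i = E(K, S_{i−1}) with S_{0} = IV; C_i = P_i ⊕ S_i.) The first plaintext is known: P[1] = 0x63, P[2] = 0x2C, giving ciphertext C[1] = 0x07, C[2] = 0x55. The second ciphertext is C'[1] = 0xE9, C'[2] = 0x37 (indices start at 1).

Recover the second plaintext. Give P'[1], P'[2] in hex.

In OFB with a reused IV, both messages share the same keystream S_i, so C_i ⊕ C'_i = P_i ⊕ P'_i and thus P'_i = P_i ⊕ C_i ⊕ C'_i.
P'[1]: 0x63 ⊕ 0x07 ⊕ 0xE9 = 0x8D.
P'[2]: 0x2C ⊕ 0x55 ⊕ 0x37 = 0x4E.

P'[1] = 0x8D, P'[2] = 0x4E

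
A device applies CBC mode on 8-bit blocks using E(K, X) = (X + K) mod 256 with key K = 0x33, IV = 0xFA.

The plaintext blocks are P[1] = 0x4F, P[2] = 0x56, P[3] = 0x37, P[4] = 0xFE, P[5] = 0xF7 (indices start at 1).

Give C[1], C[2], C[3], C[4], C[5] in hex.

C[1] = 0xE8, C[2] = 0xF1, C[3] = 0xF9, C[4] = 0x3A, C[5] = 0x00

CBC encryption: C_i = E(K, P_i ⊕ C_{i−1}), with C_{0} = IV.
C[1]: P[1] ⊕ 0xFA = 0xB5; E(K, 0xB5) = 0xE8.
C[2]: P[2] ⊕ 0xE8 = 0xBE; E(K, 0xBE) = 0xF1.
C[3]: P[3] ⊕ 0xF1 = 0xC6; E(K, 0xC6) = 0xF9.
C[4]: P[4] ⊕ 0xF9 = 0x07; E(K, 0x07) = 0x3A.
C[5]: P[5] ⊕ 0x3A = 0xCD; E(K, 0xCD) = 0x00.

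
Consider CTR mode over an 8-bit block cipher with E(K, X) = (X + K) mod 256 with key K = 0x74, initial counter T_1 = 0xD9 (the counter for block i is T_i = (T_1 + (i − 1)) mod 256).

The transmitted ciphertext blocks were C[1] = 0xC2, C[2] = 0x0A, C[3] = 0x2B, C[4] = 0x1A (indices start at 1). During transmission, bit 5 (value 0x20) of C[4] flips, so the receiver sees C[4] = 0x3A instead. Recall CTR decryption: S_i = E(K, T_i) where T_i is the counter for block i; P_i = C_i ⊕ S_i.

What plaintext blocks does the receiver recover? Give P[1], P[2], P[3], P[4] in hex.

Only C[4] changed, to 0x3A. In CTR, a change in C_i flips the same bit in P_i only; the keystream is unaffected. Decrypting the received ciphertext:
P[1]: T = 0xD9, S = E(K, T) = 0x4D; 0xC2 ⊕ 0x4D = 0x8F.
P[2]: T = 0xDA, S = E(K, T) = 0x4E; 0x0A ⊕ 0x4E = 0x44.
P[3]: T = 0xDB, S = E(K, T) = 0x4F; 0x2B ⊕ 0x4F = 0x64.
P[4]: T = 0xDC, S = E(K, T) = 0x50; 0x3A ⊕ 0x50 = 0x6A.
Blocks that differ from the original plaintext: P[4].

P[1] = 0x8F, P[2] = 0x44, P[3] = 0x64, P[4] = 0x6A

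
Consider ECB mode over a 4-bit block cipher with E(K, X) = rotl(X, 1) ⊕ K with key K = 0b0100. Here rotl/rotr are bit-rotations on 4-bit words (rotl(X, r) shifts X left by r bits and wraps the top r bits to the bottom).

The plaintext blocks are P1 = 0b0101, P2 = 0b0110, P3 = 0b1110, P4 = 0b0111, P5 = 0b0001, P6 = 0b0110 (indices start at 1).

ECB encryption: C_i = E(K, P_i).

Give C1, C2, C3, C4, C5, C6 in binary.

C1: E(K, 0b0101) = 0b1110.
C2: E(K, 0b0110) = 0b1000.
C3: E(K, 0b1110) = 0b1001.
C4: E(K, 0b0111) = 0b1010.
C5: E(K, 0b0001) = 0b0110.
C6: E(K, 0b0110) = 0b1000.

C1 = 0b1110, C2 = 0b1000, C3 = 0b1001, C4 = 0b1010, C5 = 0b0110, C6 = 0b1000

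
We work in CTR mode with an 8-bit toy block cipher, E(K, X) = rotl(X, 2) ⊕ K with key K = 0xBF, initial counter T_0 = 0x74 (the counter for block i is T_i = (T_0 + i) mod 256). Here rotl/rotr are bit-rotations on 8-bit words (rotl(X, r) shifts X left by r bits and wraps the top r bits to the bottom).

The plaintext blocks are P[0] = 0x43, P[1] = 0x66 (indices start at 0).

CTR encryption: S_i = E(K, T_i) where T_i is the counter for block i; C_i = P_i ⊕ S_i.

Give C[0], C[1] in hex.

C[0] = 0x2D, C[1] = 0x0C

C[0]: T = 0x74, S = E(K, T) = 0x6E; 0x43 ⊕ 0x6E = 0x2D.
C[1]: T = 0x75, S = E(K, T) = 0x6A; 0x66 ⊕ 0x6A = 0x0C.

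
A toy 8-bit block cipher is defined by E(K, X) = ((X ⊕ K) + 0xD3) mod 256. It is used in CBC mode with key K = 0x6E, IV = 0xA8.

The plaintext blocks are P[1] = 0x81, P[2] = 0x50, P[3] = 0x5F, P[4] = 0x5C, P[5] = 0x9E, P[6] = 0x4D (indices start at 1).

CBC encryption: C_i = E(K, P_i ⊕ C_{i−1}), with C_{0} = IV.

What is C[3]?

C[3] = 0x99

C[1]: P[1] ⊕ 0xA8 = 0x29; E(K, 0x29) = 0x1A.
C[2]: P[2] ⊕ 0x1A = 0x4A; E(K, 0x4A) = 0xF7.
C[3]: P[3] ⊕ 0xF7 = 0xA8; E(K, 0xA8) = 0x99.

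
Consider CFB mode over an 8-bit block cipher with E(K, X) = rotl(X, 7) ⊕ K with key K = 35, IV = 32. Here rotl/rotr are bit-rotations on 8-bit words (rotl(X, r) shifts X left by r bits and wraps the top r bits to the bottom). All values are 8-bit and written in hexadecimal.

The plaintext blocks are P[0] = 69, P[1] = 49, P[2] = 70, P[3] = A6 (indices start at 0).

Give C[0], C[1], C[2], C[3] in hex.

C[0] = 45, C[1] = DE, C[2] = 2A, C[3] = 86

CFB encryption: C_i = P_i ⊕ E(K, C_{i−1}), with C_{−1} = IV.
C[0]: E(K, 32) = 2C; 69 ⊕ 2C = 45.
C[1]: E(K, 45) = 97; 49 ⊕ 97 = DE.
C[2]: E(K, DE) = 5A; 70 ⊕ 5A = 2A.
C[3]: E(K, 2A) = 20; A6 ⊕ 20 = 86.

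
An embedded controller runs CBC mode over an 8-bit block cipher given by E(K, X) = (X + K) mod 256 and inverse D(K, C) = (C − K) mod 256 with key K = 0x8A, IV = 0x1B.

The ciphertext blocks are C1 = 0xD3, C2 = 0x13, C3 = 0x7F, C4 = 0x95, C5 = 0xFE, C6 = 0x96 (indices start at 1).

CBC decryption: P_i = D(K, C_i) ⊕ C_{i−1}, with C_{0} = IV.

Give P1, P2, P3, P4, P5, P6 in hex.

P1: D(K, 0xD3) = 0x49; 0x49 ⊕ 0x1B = 0x52.
P2: D(K, 0x13) = 0x89; 0x89 ⊕ 0xD3 = 0x5A.
P3: D(K, 0x7F) = 0xF5; 0xF5 ⊕ 0x13 = 0xE6.
P4: D(K, 0x95) = 0x0B; 0x0B ⊕ 0x7F = 0x74.
P5: D(K, 0xFE) = 0x74; 0x74 ⊕ 0x95 = 0xE1.
P6: D(K, 0x96) = 0x0C; 0x0C ⊕ 0xFE = 0xF2.

P1 = 0x52, P2 = 0x5A, P3 = 0xE6, P4 = 0x74, P5 = 0xE1, P6 = 0xF2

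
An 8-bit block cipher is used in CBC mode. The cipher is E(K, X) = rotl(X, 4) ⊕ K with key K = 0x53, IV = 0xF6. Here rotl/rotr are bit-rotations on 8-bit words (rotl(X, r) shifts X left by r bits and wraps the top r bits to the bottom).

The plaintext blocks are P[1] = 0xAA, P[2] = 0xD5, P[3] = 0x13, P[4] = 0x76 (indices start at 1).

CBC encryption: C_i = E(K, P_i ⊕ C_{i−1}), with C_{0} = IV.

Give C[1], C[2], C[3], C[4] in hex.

C[1]: P[1] ⊕ 0xF6 = 0x5C; E(K, 0x5C) = 0x96.
C[2]: P[2] ⊕ 0x96 = 0x43; E(K, 0x43) = 0x67.
C[3]: P[3] ⊕ 0x67 = 0x74; E(K, 0x74) = 0x14.
C[4]: P[4] ⊕ 0x14 = 0x62; E(K, 0x62) = 0x75.

C[1] = 0x96, C[2] = 0x67, C[3] = 0x14, C[4] = 0x75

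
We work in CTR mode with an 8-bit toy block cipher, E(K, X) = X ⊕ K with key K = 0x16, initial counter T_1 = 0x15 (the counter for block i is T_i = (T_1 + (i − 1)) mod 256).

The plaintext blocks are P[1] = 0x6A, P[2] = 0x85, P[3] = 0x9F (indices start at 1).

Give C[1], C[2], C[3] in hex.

CTR encryption: S_i = E(K, T_i) where T_i is the counter for block i; C_i = P_i ⊕ S_i.
C[1]: T = 0x15, S = E(K, T) = 0x03; 0x6A ⊕ 0x03 = 0x69.
C[2]: T = 0x16, S = E(K, T) = 0x00; 0x85 ⊕ 0x00 = 0x85.
C[3]: T = 0x17, S = E(K, T) = 0x01; 0x9F ⊕ 0x01 = 0x9E.

C[1] = 0x69, C[2] = 0x85, C[3] = 0x9E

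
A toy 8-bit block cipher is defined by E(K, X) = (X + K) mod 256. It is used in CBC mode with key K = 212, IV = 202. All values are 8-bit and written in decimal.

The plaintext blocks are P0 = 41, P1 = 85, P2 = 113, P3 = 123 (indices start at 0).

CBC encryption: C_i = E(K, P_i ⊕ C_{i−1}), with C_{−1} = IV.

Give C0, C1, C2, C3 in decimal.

C0: P0 ⊕ 202 = 227; E(K, 227) = 183.
C1: P1 ⊕ 183 = 226; E(K, 226) = 182.
C2: P2 ⊕ 182 = 199; E(K, 199) = 155.
C3: P3 ⊕ 155 = 224; E(K, 224) = 180.

C0 = 183, C1 = 182, C2 = 155, C3 = 180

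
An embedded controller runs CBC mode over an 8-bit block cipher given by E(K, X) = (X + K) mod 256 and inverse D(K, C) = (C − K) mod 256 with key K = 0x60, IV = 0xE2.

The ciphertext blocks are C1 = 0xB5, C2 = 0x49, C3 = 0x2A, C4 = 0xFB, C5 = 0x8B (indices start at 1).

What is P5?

P5 = 0xD0

CBC decryption: P_i = D(K, C_i) ⊕ C_{i−1}, with C_{0} = IV.
P5: D(K, 0x8B) = 0x2B; 0x2B ⊕ 0xFB = 0xD0.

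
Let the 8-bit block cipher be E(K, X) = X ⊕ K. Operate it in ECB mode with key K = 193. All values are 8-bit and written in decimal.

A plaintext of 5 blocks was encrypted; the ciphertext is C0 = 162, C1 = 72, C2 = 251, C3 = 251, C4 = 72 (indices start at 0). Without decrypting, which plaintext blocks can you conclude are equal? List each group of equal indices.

P1 = P4; P2 = P3

ECB encrypts each block independently with the same key, so equal ciphertext blocks imply equal plaintext blocks.
C1 = C4 = 72, so P1 = P4.
C2 = C3 = 251, so P2 = P3.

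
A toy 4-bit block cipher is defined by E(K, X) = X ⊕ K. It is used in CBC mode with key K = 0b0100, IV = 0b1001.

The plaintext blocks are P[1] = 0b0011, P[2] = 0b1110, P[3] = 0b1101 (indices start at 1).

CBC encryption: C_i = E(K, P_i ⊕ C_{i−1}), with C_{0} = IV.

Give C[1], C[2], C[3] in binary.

C[1]: P[1] ⊕ 0b1001 = 0b1010; E(K, 0b1010) = 0b1110.
C[2]: P[2] ⊕ 0b1110 = 0b0000; E(K, 0b0000) = 0b0100.
C[3]: P[3] ⊕ 0b0100 = 0b1001; E(K, 0b1001) = 0b1101.

C[1] = 0b1110, C[2] = 0b0100, C[3] = 0b1101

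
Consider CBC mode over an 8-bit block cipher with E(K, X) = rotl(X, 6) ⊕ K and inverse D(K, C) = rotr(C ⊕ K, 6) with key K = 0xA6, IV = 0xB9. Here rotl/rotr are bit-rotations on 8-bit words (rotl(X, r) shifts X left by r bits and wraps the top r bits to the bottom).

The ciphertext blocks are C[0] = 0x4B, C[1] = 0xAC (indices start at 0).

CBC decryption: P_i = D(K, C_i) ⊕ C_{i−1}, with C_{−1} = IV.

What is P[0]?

P[0] = 0x0E

P[0]: D(K, 0x4B) = 0xB7; 0xB7 ⊕ 0xB9 = 0x0E.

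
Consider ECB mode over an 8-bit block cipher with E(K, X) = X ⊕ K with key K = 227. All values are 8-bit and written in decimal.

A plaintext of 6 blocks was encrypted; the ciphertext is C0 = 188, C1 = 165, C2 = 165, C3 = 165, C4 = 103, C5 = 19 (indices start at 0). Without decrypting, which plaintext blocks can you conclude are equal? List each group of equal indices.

ECB encrypts each block independently with the same key, so equal ciphertext blocks imply equal plaintext blocks.
C1 = C2 = C3 = 165, so P1 = P2 = P3.

P1 = P2 = P3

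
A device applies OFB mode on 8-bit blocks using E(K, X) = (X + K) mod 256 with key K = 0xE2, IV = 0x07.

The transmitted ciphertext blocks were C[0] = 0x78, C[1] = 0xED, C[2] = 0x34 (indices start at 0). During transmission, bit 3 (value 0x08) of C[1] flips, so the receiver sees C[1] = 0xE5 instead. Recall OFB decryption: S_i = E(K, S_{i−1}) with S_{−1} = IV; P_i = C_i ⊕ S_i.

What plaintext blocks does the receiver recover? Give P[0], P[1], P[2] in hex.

Only C[1] changed, to 0xE5. In OFB, a change in C_i flips the same bit in P_i only; the keystream is unaffected. Decrypting the received ciphertext:
P[0]: S = E(K, 0x07) = 0xE9; 0x78 ⊕ 0xE9 = 0x91.
P[1]: S = E(K, 0xE9) = 0xCB; 0xE5 ⊕ 0xCB = 0x2E.
P[2]: S = E(K, 0xCB) = 0xAD; 0x34 ⊕ 0xAD = 0x99.
Blocks that differ from the original plaintext: P[1].

P[0] = 0x91, P[1] = 0x2E, P[2] = 0x99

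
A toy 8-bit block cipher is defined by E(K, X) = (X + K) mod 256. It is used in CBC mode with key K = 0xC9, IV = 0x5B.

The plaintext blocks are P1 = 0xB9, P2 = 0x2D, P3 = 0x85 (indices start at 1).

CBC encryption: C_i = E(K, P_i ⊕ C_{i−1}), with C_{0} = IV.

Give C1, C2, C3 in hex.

C1 = 0xAB, C2 = 0x4F, C3 = 0x93

C1: P1 ⊕ 0x5B = 0xE2; E(K, 0xE2) = 0xAB.
C2: P2 ⊕ 0xAB = 0x86; E(K, 0x86) = 0x4F.
C3: P3 ⊕ 0x4F = 0xCA; E(K, 0xCA) = 0x93.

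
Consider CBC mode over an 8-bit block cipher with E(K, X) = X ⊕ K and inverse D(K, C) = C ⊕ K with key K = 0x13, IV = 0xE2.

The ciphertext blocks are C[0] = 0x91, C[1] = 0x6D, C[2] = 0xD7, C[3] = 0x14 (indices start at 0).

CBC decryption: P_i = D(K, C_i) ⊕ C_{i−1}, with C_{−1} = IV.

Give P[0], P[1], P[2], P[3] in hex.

P[0]: D(K, 0x91) = 0x82; 0x82 ⊕ 0xE2 = 0x60.
P[1]: D(K, 0x6D) = 0x7E; 0x7E ⊕ 0x91 = 0xEF.
P[2]: D(K, 0xD7) = 0xC4; 0xC4 ⊕ 0x6D = 0xA9.
P[3]: D(K, 0x14) = 0x07; 0x07 ⊕ 0xD7 = 0xD0.

P[0] = 0x60, P[1] = 0xEF, P[2] = 0xA9, P[3] = 0xD0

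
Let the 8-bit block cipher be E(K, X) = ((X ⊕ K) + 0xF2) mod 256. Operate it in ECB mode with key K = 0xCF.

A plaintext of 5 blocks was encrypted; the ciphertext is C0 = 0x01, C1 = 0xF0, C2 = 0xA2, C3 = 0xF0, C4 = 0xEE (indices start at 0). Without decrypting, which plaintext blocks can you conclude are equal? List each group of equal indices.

P1 = P3

ECB encrypts each block independently with the same key, so equal ciphertext blocks imply equal plaintext blocks.
C1 = C3 = 0xF0, so P1 = P3.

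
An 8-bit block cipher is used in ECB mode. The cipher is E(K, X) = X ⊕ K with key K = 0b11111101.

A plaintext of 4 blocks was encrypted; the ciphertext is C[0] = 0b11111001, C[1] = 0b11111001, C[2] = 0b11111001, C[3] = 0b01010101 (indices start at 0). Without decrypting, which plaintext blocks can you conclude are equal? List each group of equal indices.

ECB encrypts each block independently with the same key, so equal ciphertext blocks imply equal plaintext blocks.
C[0] = C[1] = C[2] = 0b11111001, so P[0] = P[1] = P[2].

P[0] = P[1] = P[2]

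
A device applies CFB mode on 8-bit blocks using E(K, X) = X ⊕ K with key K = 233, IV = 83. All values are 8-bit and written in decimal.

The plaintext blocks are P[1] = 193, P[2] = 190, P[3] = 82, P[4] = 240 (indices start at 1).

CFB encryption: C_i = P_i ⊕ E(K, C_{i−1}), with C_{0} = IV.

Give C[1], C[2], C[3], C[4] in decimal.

C[1] = 123, C[2] = 44, C[3] = 151, C[4] = 142

C[1]: E(K, 83) = 186; 193 ⊕ 186 = 123.
C[2]: E(K, 123) = 146; 190 ⊕ 146 = 44.
C[3]: E(K, 44) = 197; 82 ⊕ 197 = 151.
C[4]: E(K, 151) = 126; 240 ⊕ 126 = 142.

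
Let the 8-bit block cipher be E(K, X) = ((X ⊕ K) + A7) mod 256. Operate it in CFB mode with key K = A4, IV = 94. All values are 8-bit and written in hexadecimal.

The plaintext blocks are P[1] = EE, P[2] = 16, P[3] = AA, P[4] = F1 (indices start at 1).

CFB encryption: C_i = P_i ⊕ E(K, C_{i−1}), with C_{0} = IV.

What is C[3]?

C[3] = 37

C[1]: E(K, 94) = D7; EE ⊕ D7 = 39.
C[2]: E(K, 39) = 44; 16 ⊕ 44 = 52.
C[3]: E(K, 52) = 9D; AA ⊕ 9D = 37.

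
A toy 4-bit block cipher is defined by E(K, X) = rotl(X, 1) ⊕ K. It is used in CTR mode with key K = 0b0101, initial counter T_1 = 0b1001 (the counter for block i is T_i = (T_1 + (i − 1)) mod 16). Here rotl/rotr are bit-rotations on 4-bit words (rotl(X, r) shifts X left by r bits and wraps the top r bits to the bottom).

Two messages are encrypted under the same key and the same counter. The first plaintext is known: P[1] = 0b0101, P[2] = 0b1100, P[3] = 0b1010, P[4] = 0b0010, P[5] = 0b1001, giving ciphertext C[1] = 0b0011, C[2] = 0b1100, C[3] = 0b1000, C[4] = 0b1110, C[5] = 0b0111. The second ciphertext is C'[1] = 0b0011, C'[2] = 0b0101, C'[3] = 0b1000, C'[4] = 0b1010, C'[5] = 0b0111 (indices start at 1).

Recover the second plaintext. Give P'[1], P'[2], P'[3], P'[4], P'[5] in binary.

In CTR with a reused counter, both messages share the same keystream S_i, so C_i ⊕ C'_i = P_i ⊕ P'_i and thus P'_i = P_i ⊕ C_i ⊕ C'_i.
P'[1]: 0b0101 ⊕ 0b0011 ⊕ 0b0011 = 0b0101.
P'[2]: 0b1100 ⊕ 0b1100 ⊕ 0b0101 = 0b0101.
P'[3]: 0b1010 ⊕ 0b1000 ⊕ 0b1000 = 0b1010.
P'[4]: 0b0010 ⊕ 0b1110 ⊕ 0b1010 = 0b0110.
P'[5]: 0b1001 ⊕ 0b0111 ⊕ 0b0111 = 0b1001.

P'[1] = 0b0101, P'[2] = 0b0101, P'[3] = 0b1010, P'[4] = 0b0110, P'[5] = 0b1001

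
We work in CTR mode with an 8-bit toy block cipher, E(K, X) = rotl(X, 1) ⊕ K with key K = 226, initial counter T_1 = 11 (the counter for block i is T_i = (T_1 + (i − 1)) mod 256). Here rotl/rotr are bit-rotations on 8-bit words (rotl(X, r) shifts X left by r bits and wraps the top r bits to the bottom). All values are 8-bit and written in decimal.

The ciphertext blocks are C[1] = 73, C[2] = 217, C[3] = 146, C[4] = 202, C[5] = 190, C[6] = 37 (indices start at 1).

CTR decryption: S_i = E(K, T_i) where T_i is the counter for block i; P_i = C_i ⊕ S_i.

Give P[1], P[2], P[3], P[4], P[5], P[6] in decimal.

P[1]: T = 11, S = E(K, T) = 244; 73 ⊕ 244 = 189.
P[2]: T = 12, S = E(K, T) = 250; 217 ⊕ 250 = 35.
P[3]: T = 13, S = E(K, T) = 248; 146 ⊕ 248 = 106.
P[4]: T = 14, S = E(K, T) = 254; 202 ⊕ 254 = 52.
P[5]: T = 15, S = E(K, T) = 252; 190 ⊕ 252 = 66.
P[6]: T = 16, S = E(K, T) = 194; 37 ⊕ 194 = 231.

P[1] = 189, P[2] = 35, P[3] = 106, P[4] = 52, P[5] = 66, P[6] = 231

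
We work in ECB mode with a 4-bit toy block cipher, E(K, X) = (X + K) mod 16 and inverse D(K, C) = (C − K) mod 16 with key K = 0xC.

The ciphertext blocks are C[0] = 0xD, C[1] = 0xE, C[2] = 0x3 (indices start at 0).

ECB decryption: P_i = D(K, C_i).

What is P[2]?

P[2]: D(K, 0x3) = 0x7.

P[2] = 0x7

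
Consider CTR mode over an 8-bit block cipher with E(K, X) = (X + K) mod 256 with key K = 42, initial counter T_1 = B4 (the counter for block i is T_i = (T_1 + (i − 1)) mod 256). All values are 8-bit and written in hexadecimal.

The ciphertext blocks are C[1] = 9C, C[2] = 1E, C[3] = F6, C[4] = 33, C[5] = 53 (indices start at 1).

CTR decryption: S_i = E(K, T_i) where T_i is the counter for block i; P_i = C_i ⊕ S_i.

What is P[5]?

P[5] = A9

P[5]: T = B8, S = E(K, T) = FA; 53 ⊕ FA = A9.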